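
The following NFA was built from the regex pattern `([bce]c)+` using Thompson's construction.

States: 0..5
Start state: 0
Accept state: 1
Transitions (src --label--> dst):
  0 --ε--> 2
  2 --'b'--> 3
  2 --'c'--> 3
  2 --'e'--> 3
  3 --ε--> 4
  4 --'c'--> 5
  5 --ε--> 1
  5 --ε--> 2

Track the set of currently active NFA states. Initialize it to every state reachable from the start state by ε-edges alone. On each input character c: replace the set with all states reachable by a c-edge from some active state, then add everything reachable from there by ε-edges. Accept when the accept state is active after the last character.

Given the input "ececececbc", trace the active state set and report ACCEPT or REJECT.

Answer: ACCEPT

Steps:
start: ε-closure({0}) = {0,2}
'e' @ 1: {3,4}
'c' @ 2: {1,2,5}  [accepting]
'e' @ 3: {3,4}
'c' @ 4: {1,2,5}  [accepting]
'e' @ 5: {3,4}
'c' @ 6: {1,2,5}  [accepting]
'e' @ 7: {3,4}
'c' @ 8: {1,2,5}  [accepting]
'b' @ 9: {3,4}
'c' @ 10: {1,2,5}  [accepting]
after full input: {1,2,5}  (accept=1 in)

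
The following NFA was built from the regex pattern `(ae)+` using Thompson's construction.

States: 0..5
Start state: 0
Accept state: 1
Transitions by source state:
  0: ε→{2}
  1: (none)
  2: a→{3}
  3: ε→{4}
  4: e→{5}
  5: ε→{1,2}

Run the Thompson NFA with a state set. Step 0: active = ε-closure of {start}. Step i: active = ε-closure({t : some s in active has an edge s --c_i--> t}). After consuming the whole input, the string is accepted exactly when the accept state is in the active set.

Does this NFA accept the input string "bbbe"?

S₀ = ε-closure({0}) = {0,2}
'b' @ 1: {}  — state set empty
rest 'bbe' ignored (set empty)
after full input: {}  (accept=1 not in)

Answer: REJECT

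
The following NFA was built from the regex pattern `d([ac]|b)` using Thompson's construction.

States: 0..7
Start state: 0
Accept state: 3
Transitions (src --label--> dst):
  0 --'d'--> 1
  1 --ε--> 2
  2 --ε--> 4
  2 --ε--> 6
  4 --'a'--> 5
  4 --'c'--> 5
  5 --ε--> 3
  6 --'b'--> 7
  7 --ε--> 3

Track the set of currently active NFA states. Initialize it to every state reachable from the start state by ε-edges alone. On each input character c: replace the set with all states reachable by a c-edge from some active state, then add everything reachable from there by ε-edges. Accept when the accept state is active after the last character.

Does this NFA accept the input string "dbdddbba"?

initial (ε-close {0}): {0}
'd' @ 1: {1,2,4,6}
'b' @ 2: {3,7}  ✓accept
'd' @ 3: {}  — state set empty
rest 'ddbba' ignored (set empty)
after full input: {}  (accept=3 not in)

Answer: REJECT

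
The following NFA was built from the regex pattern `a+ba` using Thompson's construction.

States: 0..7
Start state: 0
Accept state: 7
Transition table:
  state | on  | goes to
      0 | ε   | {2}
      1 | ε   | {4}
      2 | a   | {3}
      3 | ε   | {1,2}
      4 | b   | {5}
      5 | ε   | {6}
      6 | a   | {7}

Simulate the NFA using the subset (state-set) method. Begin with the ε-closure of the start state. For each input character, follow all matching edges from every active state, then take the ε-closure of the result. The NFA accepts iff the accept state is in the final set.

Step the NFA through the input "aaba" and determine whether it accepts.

initial (ε-close {0}): {0,2}
'a' @ 1: {1,2,3,4}
'a' @ 2: {1,2,3,4}
'b' @ 3: {5,6}
'a' @ 4: {7}  (accept∈set)
final: {7}; accept 7 in set

Answer: ACCEPT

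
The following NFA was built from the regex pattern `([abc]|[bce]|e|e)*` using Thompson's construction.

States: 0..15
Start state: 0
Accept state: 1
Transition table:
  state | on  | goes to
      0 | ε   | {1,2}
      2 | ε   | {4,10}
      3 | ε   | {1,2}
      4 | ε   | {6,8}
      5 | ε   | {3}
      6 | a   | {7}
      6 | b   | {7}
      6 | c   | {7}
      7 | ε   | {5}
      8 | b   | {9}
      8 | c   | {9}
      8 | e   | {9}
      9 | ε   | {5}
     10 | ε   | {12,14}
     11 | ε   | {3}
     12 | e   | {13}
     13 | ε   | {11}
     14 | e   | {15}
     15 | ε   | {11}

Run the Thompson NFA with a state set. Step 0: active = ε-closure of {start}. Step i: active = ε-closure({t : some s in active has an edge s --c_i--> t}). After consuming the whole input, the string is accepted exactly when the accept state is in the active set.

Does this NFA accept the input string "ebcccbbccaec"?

Answer: ACCEPT

Trace:
initial (ε-close {0}): {0,1,2,4,6,8,10,12,14}
'e' @ 1: {1,2,3,4,5,6,8,9,10,11,12,13,14,15}  ✓accept
'b' @ 2: {1,2,3,4,5,6,7,8,9,10,12,14}  ✓accept
'c' @ 3: {1,2,3,4,5,6,7,8,9,10,12,14}  ✓accept
'c' @ 4: {1,2,3,4,5,6,7,8,9,10,12,14}  ✓accept
'c' @ 5: {1,2,3,4,5,6,7,8,9,10,12,14}  ✓accept
'b' @ 6: {1,2,3,4,5,6,7,8,9,10,12,14}  ✓accept
'b' @ 7: {1,2,3,4,5,6,7,8,9,10,12,14}  ✓accept
'c' @ 8: {1,2,3,4,5,6,7,8,9,10,12,14}  ✓accept
'c' @ 9: {1,2,3,4,5,6,7,8,9,10,12,14}  ✓accept
'a' @ 10: {1,2,3,4,5,6,7,8,10,12,14}  ✓accept
'e' @ 11: {1,2,3,4,5,6,8,9,10,11,12,13,14,15}  ✓accept
'c' @ 12: {1,2,3,4,5,6,7,8,9,10,12,14}  ✓accept
end set {1,2,3,4,5,6,7,8,9,10,12,14} — state 1 in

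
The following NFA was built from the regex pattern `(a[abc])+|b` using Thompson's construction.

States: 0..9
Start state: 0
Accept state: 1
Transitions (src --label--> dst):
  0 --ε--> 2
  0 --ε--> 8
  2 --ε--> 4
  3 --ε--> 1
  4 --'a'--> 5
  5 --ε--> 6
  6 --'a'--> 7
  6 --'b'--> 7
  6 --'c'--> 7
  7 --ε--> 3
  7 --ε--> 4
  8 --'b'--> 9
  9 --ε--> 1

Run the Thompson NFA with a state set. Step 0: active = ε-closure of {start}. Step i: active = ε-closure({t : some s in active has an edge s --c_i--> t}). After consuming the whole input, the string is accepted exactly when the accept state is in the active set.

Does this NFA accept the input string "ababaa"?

Answer: ACCEPT

Trace:
S₀ = ε-closure({0}) = {0,2,4,8}
'a' @ 1: {5,6}
'b' @ 2: {1,3,4,7}  [accepting]
'a' @ 3: {5,6}
'b' @ 4: {1,3,4,7}  [accepting]
'a' @ 5: {5,6}
'a' @ 6: {1,3,4,7}  [accepting]
final: {1,3,4,7}; accept 1 in set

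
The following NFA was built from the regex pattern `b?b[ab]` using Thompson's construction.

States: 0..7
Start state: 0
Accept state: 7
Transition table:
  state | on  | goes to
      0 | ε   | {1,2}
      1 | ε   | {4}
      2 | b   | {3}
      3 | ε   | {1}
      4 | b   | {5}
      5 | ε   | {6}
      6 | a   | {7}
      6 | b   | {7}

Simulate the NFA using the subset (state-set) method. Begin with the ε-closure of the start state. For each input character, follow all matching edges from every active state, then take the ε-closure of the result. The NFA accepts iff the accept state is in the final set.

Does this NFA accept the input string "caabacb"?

S₀ = ε-closure({0}) = {0,1,2,4}
'c' @ 1: {}  — no active states
rest 'aabacb' ignored (set empty)
end set {} — state 7 not in

Answer: REJECT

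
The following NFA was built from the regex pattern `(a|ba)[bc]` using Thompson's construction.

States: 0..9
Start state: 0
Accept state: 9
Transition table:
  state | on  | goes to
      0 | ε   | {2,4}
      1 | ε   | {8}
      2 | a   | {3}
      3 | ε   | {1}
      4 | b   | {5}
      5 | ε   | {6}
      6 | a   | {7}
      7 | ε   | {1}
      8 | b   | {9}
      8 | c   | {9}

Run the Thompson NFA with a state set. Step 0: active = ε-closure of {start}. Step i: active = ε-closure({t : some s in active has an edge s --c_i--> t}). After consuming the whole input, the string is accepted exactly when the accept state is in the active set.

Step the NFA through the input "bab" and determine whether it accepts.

Answer: ACCEPT

Steps:
S₀ = ε-closure({0}) = {0,2,4}
'b' @ 1: {5,6}
'a' @ 2: {1,7,8}
'b' @ 3: {9}  (accept∈set)
end set {9} — state 9 in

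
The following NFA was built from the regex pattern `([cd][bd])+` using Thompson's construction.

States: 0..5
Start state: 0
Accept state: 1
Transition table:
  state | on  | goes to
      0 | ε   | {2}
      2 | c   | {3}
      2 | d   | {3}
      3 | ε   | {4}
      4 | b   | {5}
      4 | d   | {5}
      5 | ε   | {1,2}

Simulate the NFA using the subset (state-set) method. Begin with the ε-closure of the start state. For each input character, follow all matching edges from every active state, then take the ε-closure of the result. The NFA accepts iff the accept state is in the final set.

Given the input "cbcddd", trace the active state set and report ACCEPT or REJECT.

Answer: ACCEPT

Derivation:
start: ε-closure({0}) = {0,2}
'c' @ 1: {3,4}
'b' @ 2: {1,2,5}  (accept∈set)
'c' @ 3: {3,4}
'd' @ 4: {1,2,5}  (accept∈set)
'd' @ 5: {3,4}
'd' @ 6: {1,2,5}  (accept∈set)
after full input: {1,2,5}  (accept=1 in)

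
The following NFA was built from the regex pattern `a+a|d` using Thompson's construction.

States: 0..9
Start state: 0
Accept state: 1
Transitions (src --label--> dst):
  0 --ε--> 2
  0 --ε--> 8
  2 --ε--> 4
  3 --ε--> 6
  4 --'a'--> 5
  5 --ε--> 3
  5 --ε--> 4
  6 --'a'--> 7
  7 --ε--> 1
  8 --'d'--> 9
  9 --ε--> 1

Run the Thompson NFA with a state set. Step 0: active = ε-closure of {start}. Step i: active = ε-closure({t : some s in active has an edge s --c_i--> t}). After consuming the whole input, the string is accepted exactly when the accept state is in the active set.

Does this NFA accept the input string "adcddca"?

initial (ε-close {0}): {0,2,4,8}
'a' @ 1: {3,4,5,6}
'd' @ 2: {}  — no active states
rest 'cddca' ignored (set empty)
end set {} — state 1 not in

Answer: REJECT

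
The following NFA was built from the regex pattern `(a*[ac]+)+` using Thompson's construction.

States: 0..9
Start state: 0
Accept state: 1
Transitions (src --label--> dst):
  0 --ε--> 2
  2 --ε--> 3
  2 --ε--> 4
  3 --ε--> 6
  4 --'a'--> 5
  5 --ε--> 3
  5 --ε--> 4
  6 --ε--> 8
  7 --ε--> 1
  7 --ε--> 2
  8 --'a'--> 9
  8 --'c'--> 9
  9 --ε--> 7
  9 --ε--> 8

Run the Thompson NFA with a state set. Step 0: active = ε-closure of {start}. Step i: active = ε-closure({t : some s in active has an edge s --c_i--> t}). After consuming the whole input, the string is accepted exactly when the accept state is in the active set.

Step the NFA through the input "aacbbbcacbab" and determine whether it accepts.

Answer: REJECT

Trace:
S₀ = ε-closure({0}) = {0,2,3,4,6,8}
'a' @ 1: {1,2,3,4,5,6,7,8,9}  [accepting]
'a' @ 2: {1,2,3,4,5,6,7,8,9}  [accepting]
'c' @ 3: {1,2,3,4,6,7,8,9}  [accepting]
'b' @ 4: {}  — dead — no transitions
rest 'bbcacbab' ignored (set empty)
end set {} — state 1 not in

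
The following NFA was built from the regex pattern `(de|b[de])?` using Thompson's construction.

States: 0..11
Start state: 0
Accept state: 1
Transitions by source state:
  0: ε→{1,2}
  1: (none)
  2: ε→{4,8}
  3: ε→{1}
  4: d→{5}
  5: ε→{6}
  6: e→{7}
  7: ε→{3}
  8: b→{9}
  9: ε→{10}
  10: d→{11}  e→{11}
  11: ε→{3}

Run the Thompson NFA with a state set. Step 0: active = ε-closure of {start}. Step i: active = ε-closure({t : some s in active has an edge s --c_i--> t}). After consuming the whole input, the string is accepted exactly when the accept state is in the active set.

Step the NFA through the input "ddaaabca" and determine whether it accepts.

start: ε-closure({0}) = {0,1,2,4,8}
'd' @ 1: {5,6}
'd' @ 2: {}  — no active states
rest 'aaabca' ignored (set empty)
end set {} — state 1 not in

Answer: REJECT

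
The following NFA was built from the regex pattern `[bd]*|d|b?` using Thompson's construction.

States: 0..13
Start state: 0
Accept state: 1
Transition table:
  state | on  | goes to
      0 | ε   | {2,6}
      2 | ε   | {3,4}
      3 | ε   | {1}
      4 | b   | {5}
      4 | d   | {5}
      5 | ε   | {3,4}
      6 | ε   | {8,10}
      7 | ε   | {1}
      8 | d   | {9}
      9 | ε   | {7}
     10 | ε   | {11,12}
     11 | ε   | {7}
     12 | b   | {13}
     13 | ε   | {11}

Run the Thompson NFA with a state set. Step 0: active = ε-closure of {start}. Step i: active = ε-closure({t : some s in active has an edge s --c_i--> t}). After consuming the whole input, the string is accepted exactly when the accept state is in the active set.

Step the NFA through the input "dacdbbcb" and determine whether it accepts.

Answer: REJECT

Derivation:
start: ε-closure({0}) = {0,1,2,3,4,6,7,8,10,11,12}
'd' @ 1: {1,3,4,5,7,9}  [accepting]
'a' @ 2: {}  — no active states
rest 'cdbbcb' ignored (set empty)
end set {} — state 1 not in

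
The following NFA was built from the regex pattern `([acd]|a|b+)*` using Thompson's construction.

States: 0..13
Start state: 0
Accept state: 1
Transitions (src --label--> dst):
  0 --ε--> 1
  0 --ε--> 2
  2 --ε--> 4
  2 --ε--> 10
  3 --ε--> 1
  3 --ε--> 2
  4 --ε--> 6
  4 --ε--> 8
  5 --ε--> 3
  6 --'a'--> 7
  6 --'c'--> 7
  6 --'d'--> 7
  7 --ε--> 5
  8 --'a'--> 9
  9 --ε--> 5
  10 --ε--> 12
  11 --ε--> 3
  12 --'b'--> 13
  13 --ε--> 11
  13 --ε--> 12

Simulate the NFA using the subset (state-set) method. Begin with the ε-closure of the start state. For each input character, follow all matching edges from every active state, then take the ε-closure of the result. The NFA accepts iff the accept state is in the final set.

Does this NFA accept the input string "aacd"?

Answer: ACCEPT

Derivation:
S₀ = ε-closure({0}) = {0,1,2,4,6,8,10,12}
'a' @ 1: {1,2,3,4,5,6,7,8,9,10,12}  [accepting]
'a' @ 2: {1,2,3,4,5,6,7,8,9,10,12}  [accepting]
'c' @ 3: {1,2,3,4,5,6,7,8,10,12}  [accepting]
'd' @ 4: {1,2,3,4,5,6,7,8,10,12}  [accepting]
final: {1,2,3,4,5,6,7,8,10,12}; accept 1 in set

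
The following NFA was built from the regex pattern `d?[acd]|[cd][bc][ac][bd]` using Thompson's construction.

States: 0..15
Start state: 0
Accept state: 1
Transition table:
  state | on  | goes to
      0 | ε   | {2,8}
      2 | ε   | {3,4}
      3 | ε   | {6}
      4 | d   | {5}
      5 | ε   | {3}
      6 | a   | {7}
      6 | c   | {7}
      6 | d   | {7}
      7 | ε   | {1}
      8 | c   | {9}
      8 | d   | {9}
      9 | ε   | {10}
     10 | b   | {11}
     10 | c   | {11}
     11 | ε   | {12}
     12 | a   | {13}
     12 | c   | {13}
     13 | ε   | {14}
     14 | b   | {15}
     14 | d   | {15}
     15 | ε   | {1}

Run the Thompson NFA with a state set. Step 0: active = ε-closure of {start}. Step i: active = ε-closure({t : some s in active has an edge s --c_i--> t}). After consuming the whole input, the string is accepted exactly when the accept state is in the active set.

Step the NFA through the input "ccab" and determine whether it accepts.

Answer: ACCEPT

Trace:
S₀ = ε-closure({0}) = {0,2,3,4,6,8}
'c' @ 1: {1,7,9,10}  (accept∈set)
'c' @ 2: {11,12}
'a' @ 3: {13,14}
'b' @ 4: {1,15}  (accept∈set)
end set {1,15} — state 1 in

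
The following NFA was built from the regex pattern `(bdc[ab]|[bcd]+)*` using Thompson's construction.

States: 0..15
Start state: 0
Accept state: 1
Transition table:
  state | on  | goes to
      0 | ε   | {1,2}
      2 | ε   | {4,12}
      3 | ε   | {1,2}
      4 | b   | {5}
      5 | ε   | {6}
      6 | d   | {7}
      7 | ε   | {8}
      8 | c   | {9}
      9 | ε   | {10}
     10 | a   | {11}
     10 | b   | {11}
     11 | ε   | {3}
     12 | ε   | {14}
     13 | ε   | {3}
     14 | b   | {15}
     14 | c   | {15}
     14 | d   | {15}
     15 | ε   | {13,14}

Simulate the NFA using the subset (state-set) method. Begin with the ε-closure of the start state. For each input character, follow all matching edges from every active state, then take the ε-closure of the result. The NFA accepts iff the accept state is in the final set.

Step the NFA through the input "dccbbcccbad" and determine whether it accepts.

Answer: REJECT

Derivation:
start: ε-closure({0}) = {0,1,2,4,12,14}
'd' @ 1: {1,2,3,4,12,13,14,15}  (accept∈set)
'c' @ 2: {1,2,3,4,12,13,14,15}  (accept∈set)
'c' @ 3: {1,2,3,4,12,13,14,15}  (accept∈set)
'b' @ 4: {1,2,3,4,5,6,12,13,14,15}  (accept∈set)
'b' @ 5: {1,2,3,4,5,6,12,13,14,15}  (accept∈set)
'c' @ 6: {1,2,3,4,12,13,14,15}  (accept∈set)
'c' @ 7: {1,2,3,4,12,13,14,15}  (accept∈set)
'c' @ 8: {1,2,3,4,12,13,14,15}  (accept∈set)
'b' @ 9: {1,2,3,4,5,6,12,13,14,15}  (accept∈set)
'a' @ 10: {}  — state set empty
rest 'd' ignored (set empty)
after full input: {}  (accept=1 not in)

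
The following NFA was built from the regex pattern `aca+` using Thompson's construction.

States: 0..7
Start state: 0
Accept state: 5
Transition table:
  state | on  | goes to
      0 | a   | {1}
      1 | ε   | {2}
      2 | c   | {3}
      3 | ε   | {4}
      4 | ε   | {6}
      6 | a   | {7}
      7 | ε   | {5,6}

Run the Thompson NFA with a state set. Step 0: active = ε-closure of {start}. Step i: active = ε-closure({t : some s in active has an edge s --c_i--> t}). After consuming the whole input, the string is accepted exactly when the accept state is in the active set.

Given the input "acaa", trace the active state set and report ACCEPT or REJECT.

S₀ = ε-closure({0}) = {0}
'a' @ 1: {1,2}
'c' @ 2: {3,4,6}
'a' @ 3: {5,6,7}  ✓accept
'a' @ 4: {5,6,7}  ✓accept
end set {5,6,7} — state 5 in

Answer: ACCEPT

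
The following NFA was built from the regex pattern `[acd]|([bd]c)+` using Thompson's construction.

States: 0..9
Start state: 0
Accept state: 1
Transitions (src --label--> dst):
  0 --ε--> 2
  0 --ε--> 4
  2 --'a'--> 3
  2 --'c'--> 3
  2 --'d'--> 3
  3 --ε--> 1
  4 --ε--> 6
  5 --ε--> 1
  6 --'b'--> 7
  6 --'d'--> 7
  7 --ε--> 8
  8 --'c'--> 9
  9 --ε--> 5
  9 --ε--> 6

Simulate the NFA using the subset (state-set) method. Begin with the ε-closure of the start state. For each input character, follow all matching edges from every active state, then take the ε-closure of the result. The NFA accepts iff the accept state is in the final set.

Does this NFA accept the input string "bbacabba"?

start: ε-closure({0}) = {0,2,4,6}
'b' @ 1: {7,8}
'b' @ 2: {}  — dead — no transitions
rest 'acabba' ignored (set empty)
end set {} — state 1 not in

Answer: REJECT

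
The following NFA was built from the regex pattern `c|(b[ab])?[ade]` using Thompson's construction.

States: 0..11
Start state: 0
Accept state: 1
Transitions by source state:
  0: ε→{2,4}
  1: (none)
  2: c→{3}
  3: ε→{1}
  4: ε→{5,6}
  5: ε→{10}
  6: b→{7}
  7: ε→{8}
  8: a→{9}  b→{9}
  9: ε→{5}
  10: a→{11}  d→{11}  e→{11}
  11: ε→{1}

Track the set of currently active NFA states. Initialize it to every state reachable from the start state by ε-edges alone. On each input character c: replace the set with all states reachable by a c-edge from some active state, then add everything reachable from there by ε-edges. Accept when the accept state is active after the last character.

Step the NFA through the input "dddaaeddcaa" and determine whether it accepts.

start: ε-closure({0}) = {0,2,4,5,6,10}
'd' @ 1: {1,11}  [accepting]
'd' @ 2: {}  — state set empty
rest 'daaeddcaa' ignored (set empty)
after full input: {}  (accept=1 not in)

Answer: REJECT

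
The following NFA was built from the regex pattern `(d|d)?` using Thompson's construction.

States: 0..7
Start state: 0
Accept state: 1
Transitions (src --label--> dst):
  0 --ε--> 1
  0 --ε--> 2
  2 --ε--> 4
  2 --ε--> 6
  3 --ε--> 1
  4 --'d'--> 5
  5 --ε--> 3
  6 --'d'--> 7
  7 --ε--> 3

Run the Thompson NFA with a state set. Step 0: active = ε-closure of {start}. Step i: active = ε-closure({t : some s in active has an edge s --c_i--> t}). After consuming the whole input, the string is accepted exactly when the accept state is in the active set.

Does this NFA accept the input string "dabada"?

Answer: REJECT

Steps:
S₀ = ε-closure({0}) = {0,1,2,4,6}
'd' @ 1: {1,3,5,7}  ✓accept
'a' @ 2: {}  — dead — no transitions
rest 'bada' ignored (set empty)
final: {}; accept 1 not in set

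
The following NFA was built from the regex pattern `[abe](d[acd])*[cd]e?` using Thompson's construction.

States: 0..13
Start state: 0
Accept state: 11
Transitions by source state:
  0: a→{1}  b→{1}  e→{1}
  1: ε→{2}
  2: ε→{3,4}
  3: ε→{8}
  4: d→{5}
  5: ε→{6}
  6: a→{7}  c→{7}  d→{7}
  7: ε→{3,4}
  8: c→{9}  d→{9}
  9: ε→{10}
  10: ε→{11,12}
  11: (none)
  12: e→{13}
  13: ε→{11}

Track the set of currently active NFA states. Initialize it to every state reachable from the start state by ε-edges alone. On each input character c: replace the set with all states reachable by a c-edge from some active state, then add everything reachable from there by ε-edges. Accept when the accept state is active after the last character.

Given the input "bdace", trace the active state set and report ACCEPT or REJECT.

Answer: ACCEPT

Steps:
start: ε-closure({0}) = {0}
'b' @ 1: {1,2,3,4,8}
'd' @ 2: {5,6,9,10,11,12}  ✓accept
'a' @ 3: {3,4,7,8}
'c' @ 4: {9,10,11,12}  ✓accept
'e' @ 5: {11,13}  ✓accept
after full input: {11,13}  (accept=11 in)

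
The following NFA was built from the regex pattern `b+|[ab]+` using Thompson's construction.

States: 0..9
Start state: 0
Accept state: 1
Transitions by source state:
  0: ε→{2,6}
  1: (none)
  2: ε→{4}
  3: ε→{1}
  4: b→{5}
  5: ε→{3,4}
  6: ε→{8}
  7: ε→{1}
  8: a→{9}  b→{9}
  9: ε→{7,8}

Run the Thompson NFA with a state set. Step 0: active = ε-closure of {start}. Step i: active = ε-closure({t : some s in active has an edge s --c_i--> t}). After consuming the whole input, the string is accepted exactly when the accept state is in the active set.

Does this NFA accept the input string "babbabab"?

initial (ε-close {0}): {0,2,4,6,8}
'b' @ 1: {1,3,4,5,7,8,9}  ✓accept
'a' @ 2: {1,7,8,9}  ✓accept
'b' @ 3: {1,7,8,9}  ✓accept
'b' @ 4: {1,7,8,9}  ✓accept
'a' @ 5: {1,7,8,9}  ✓accept
'b' @ 6: {1,7,8,9}  ✓accept
'a' @ 7: {1,7,8,9}  ✓accept
'b' @ 8: {1,7,8,9}  ✓accept
end set {1,7,8,9} — state 1 in

Answer: ACCEPT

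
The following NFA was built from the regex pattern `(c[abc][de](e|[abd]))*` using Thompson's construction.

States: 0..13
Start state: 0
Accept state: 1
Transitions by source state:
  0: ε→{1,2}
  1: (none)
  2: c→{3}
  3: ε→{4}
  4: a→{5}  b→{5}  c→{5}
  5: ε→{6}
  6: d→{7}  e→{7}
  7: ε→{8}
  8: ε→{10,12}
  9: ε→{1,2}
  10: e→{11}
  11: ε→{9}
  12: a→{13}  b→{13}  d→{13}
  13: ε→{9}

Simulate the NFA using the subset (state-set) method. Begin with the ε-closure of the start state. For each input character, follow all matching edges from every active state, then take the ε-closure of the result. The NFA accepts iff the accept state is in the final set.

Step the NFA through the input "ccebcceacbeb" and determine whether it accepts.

S₀ = ε-closure({0}) = {0,1,2}
'c' @ 1: {3,4}
'c' @ 2: {5,6}
'e' @ 3: {7,8,10,12}
'b' @ 4: {1,2,9,13}  [accepting]
'c' @ 5: {3,4}
'c' @ 6: {5,6}
'e' @ 7: {7,8,10,12}
'a' @ 8: {1,2,9,13}  [accepting]
'c' @ 9: {3,4}
'b' @ 10: {5,6}
'e' @ 11: {7,8,10,12}
'b' @ 12: {1,2,9,13}  [accepting]
after full input: {1,2,9,13}  (accept=1 in)

Answer: ACCEPT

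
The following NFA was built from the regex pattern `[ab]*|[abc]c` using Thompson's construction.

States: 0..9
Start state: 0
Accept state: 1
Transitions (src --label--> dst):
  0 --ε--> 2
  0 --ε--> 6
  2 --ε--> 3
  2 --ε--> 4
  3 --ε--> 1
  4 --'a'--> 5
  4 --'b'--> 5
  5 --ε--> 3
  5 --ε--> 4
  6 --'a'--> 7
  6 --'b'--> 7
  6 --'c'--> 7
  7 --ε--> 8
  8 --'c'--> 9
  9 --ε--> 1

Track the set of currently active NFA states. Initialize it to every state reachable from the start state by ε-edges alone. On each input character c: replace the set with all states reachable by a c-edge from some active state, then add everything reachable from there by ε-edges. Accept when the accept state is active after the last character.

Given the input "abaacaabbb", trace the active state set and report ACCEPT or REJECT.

Answer: REJECT

Trace:
initial (ε-close {0}): {0,1,2,3,4,6}
'a' @ 1: {1,3,4,5,7,8}  [accepting]
'b' @ 2: {1,3,4,5}  [accepting]
'a' @ 3: {1,3,4,5}  [accepting]
'a' @ 4: {1,3,4,5}  [accepting]
'c' @ 5: {}  — state set empty
rest 'aabbb' ignored (set empty)
after full input: {}  (accept=1 not in)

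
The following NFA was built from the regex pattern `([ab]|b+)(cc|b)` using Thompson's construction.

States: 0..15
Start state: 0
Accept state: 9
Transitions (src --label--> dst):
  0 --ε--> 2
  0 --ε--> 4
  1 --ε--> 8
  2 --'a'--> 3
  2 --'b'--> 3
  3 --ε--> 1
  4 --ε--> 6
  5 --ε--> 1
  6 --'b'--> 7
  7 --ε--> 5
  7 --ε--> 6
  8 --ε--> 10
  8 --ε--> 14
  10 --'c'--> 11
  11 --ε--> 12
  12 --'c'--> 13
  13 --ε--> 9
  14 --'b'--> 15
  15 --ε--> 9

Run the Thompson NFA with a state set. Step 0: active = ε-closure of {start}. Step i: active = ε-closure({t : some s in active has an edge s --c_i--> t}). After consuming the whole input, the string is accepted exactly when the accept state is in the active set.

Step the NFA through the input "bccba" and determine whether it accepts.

Answer: REJECT

Steps:
start: ε-closure({0}) = {0,2,4,6}
'b' @ 1: {1,3,5,6,7,8,10,14}
'c' @ 2: {11,12}
'c' @ 3: {9,13}  ✓accept
'b' @ 4: {}  — state set empty
rest 'a' ignored (set empty)
end set {} — state 9 not in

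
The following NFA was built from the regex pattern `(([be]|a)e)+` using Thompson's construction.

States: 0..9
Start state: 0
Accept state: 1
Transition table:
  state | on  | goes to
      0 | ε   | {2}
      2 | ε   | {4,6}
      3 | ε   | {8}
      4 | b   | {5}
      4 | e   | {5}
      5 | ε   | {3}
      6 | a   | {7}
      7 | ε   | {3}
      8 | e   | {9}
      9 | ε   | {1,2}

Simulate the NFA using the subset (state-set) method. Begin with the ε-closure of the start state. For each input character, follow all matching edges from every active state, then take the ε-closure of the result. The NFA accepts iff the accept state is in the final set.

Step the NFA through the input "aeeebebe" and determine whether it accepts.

initial (ε-close {0}): {0,2,4,6}
'a' @ 1: {3,7,8}
'e' @ 2: {1,2,4,6,9}  (accept∈set)
'e' @ 3: {3,5,8}
'e' @ 4: {1,2,4,6,9}  (accept∈set)
'b' @ 5: {3,5,8}
'e' @ 6: {1,2,4,6,9}  (accept∈set)
'b' @ 7: {3,5,8}
'e' @ 8: {1,2,4,6,9}  (accept∈set)
end set {1,2,4,6,9} — state 1 in

Answer: ACCEPT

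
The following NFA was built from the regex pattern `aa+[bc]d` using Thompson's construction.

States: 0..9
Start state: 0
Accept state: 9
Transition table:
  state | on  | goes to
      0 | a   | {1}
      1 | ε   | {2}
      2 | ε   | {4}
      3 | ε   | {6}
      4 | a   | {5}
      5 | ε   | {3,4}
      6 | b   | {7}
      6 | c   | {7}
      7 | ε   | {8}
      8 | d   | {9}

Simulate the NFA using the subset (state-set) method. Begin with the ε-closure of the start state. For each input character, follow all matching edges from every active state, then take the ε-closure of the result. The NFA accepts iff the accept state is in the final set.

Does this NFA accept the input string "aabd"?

start: ε-closure({0}) = {0}
'a' @ 1: {1,2,4}
'a' @ 2: {3,4,5,6}
'b' @ 3: {7,8}
'd' @ 4: {9}  [accepting]
end set {9} — state 9 in

Answer: ACCEPT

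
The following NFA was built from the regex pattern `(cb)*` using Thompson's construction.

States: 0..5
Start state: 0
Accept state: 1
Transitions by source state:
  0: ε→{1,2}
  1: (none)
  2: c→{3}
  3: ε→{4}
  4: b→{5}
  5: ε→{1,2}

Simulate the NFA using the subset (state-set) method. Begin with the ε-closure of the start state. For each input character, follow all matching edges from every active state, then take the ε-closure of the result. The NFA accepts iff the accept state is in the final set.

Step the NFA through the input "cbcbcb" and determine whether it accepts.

Answer: ACCEPT

Steps:
S₀ = ε-closure({0}) = {0,1,2}
'c' @ 1: {3,4}
'b' @ 2: {1,2,5}  [accepting]
'c' @ 3: {3,4}
'b' @ 4: {1,2,5}  [accepting]
'c' @ 5: {3,4}
'b' @ 6: {1,2,5}  [accepting]
end set {1,2,5} — state 1 in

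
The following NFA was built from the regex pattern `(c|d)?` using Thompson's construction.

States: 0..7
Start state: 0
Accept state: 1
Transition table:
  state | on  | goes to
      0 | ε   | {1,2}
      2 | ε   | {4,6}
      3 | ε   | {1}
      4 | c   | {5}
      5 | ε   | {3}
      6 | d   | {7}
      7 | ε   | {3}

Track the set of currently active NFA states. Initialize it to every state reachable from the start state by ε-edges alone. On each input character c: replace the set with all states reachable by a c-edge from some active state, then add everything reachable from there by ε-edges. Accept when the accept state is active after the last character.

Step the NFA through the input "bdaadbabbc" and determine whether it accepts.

S₀ = ε-closure({0}) = {0,1,2,4,6}
'b' @ 1: {}  — no active states
rest 'daadbabbc' ignored (set empty)
final: {}; accept 1 not in set

Answer: REJECT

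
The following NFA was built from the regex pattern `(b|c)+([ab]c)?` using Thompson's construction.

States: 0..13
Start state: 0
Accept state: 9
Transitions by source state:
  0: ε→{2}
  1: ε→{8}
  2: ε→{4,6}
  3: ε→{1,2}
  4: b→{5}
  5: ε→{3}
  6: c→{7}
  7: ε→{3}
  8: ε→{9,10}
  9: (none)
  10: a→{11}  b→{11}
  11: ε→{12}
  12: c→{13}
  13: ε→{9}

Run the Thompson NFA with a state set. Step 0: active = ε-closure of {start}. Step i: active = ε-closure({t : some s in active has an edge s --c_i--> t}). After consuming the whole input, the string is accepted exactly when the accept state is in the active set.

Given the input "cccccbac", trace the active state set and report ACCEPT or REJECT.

Answer: ACCEPT

Derivation:
S₀ = ε-closure({0}) = {0,2,4,6}
'c' @ 1: {1,2,3,4,6,7,8,9,10}  ✓accept
'c' @ 2: {1,2,3,4,6,7,8,9,10}  ✓accept
'c' @ 3: {1,2,3,4,6,7,8,9,10}  ✓accept
'c' @ 4: {1,2,3,4,6,7,8,9,10}  ✓accept
'c' @ 5: {1,2,3,4,6,7,8,9,10}  ✓accept
'b' @ 6: {1,2,3,4,5,6,8,9,10,11,12}  ✓accept
'a' @ 7: {11,12}
'c' @ 8: {9,13}  ✓accept
final: {9,13}; accept 9 in set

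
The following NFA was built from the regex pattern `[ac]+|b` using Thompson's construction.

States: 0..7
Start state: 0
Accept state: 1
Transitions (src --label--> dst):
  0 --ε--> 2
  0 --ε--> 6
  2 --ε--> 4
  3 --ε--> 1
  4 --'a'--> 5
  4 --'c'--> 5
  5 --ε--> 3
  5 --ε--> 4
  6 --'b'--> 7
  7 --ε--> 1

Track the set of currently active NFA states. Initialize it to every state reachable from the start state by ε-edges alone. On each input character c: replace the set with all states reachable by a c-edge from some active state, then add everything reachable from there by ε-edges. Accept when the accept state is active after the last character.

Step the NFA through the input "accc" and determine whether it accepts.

start: ε-closure({0}) = {0,2,4,6}
'a' @ 1: {1,3,4,5}  (accept∈set)
'c' @ 2: {1,3,4,5}  (accept∈set)
'c' @ 3: {1,3,4,5}  (accept∈set)
'c' @ 4: {1,3,4,5}  (accept∈set)
end set {1,3,4,5} — state 1 in

Answer: ACCEPT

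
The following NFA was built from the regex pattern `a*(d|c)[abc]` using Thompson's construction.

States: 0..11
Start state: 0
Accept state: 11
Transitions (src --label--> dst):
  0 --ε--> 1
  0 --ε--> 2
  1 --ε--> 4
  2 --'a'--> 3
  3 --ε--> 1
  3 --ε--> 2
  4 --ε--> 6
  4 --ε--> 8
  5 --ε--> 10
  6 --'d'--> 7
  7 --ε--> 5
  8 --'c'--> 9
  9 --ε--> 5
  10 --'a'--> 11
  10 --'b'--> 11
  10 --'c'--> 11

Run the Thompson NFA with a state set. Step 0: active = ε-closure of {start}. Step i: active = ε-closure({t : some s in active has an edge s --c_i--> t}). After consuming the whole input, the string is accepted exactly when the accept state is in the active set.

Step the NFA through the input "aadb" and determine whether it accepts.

initial (ε-close {0}): {0,1,2,4,6,8}
'a' @ 1: {1,2,3,4,6,8}
'a' @ 2: {1,2,3,4,6,8}
'd' @ 3: {5,7,10}
'b' @ 4: {11}  (accept∈set)
after full input: {11}  (accept=11 in)

Answer: ACCEPT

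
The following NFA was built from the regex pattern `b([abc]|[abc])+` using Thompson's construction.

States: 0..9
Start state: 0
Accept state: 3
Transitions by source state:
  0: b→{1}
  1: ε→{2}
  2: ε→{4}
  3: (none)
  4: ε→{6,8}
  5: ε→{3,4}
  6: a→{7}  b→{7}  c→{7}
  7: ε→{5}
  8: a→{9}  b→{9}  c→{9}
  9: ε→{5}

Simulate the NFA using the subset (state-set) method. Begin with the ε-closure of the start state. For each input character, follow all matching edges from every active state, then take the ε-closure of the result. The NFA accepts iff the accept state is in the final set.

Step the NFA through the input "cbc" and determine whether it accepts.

Answer: REJECT

Derivation:
initial (ε-close {0}): {0}
'c' @ 1: {}  — state set empty
rest 'bc' ignored (set empty)
final: {}; accept 3 not in set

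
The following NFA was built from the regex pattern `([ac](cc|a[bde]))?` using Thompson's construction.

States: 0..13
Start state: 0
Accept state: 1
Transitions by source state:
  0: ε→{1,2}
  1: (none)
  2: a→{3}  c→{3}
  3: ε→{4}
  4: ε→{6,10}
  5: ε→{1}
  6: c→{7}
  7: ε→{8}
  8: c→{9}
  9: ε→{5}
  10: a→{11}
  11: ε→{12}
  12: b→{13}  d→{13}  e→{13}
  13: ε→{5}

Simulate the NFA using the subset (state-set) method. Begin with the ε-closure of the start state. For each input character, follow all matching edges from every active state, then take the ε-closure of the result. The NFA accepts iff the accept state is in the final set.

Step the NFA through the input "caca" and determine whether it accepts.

Answer: REJECT

Trace:
start: ε-closure({0}) = {0,1,2}
'c' @ 1: {3,4,6,10}
'a' @ 2: {11,12}
'c' @ 3: {}  — state set empty
rest 'a' ignored (set empty)
final: {}; accept 1 not in set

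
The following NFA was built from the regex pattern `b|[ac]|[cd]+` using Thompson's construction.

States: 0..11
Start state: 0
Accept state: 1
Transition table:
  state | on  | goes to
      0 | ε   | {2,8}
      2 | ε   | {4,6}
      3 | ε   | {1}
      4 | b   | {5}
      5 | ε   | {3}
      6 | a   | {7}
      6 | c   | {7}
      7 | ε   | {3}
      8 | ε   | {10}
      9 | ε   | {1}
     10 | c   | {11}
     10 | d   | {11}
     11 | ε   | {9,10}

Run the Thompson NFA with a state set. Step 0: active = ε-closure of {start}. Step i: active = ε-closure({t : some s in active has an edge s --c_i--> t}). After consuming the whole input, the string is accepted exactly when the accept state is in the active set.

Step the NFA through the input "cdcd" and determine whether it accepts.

start: ε-closure({0}) = {0,2,4,6,8,10}
'c' @ 1: {1,3,7,9,10,11}  ✓accept
'd' @ 2: {1,9,10,11}  ✓accept
'c' @ 3: {1,9,10,11}  ✓accept
'd' @ 4: {1,9,10,11}  ✓accept
end set {1,9,10,11} — state 1 in

Answer: ACCEPT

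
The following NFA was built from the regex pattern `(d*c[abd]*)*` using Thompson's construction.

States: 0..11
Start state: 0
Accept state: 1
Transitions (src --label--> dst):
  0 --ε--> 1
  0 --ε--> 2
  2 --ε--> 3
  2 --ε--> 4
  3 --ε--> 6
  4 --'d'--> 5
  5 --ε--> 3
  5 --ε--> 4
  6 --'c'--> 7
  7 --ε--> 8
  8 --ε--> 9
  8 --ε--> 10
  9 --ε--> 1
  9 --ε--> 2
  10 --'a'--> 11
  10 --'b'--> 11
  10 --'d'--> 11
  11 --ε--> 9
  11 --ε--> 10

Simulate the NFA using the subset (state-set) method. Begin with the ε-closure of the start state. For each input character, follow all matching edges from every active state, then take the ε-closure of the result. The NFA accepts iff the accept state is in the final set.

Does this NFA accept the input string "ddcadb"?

S₀ = ε-closure({0}) = {0,1,2,3,4,6}
'd' @ 1: {3,4,5,6}
'd' @ 2: {3,4,5,6}
'c' @ 3: {1,2,3,4,6,7,8,9,10}  ✓accept
'a' @ 4: {1,2,3,4,6,9,10,11}  ✓accept
'd' @ 5: {1,2,3,4,5,6,9,10,11}  ✓accept
'b' @ 6: {1,2,3,4,6,9,10,11}  ✓accept
after full input: {1,2,3,4,6,9,10,11}  (accept=1 in)

Answer: ACCEPT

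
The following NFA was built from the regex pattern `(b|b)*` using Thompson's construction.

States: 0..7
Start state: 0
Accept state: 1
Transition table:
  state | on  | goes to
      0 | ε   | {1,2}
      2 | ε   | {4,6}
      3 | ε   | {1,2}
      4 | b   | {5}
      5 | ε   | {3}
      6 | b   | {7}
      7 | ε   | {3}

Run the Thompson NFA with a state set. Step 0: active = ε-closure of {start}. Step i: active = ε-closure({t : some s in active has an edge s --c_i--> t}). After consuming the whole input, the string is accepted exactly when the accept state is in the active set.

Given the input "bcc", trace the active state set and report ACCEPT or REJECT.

start: ε-closure({0}) = {0,1,2,4,6}
'b' @ 1: {1,2,3,4,5,6,7}  (accept∈set)
'c' @ 2: {}  — dead — no transitions
rest 'c' ignored (set empty)
after full input: {}  (accept=1 not in)

Answer: REJECT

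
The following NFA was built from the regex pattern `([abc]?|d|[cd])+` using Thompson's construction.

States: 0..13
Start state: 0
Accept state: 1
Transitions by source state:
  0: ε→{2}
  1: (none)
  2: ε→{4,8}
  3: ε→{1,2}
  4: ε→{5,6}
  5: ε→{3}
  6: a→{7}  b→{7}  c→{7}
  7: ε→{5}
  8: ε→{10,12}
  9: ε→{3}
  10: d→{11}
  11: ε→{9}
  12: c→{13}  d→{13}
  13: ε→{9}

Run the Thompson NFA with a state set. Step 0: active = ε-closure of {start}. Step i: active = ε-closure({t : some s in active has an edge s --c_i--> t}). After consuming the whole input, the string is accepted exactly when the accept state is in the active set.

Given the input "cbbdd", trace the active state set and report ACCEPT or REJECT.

Answer: ACCEPT

Steps:
S₀ = ε-closure({0}) = {0,1,2,3,4,5,6,8,10,12}
'c' @ 1: {1,2,3,4,5,6,7,8,9,10,12,13}  ✓accept
'b' @ 2: {1,2,3,4,5,6,7,8,10,12}  ✓accept
'b' @ 3: {1,2,3,4,5,6,7,8,10,12}  ✓accept
'd' @ 4: {1,2,3,4,5,6,8,9,10,11,12,13}  ✓accept
'd' @ 5: {1,2,3,4,5,6,8,9,10,11,12,13}  ✓accept
end set {1,2,3,4,5,6,8,9,10,11,12,13} — state 1 in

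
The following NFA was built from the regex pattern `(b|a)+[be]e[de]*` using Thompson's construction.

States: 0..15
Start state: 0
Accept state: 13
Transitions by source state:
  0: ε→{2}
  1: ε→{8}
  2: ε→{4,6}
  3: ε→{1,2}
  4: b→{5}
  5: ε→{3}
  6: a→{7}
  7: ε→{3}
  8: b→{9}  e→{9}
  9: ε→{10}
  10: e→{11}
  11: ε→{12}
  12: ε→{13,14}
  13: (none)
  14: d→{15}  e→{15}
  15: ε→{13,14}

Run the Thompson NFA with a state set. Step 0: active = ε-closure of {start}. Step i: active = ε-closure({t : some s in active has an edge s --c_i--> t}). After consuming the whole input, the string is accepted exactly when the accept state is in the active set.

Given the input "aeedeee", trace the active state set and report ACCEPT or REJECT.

Answer: ACCEPT

Derivation:
start: ε-closure({0}) = {0,2,4,6}
'a' @ 1: {1,2,3,4,6,7,8}
'e' @ 2: {9,10}
'e' @ 3: {11,12,13,14}  ✓accept
'd' @ 4: {13,14,15}  ✓accept
'e' @ 5: {13,14,15}  ✓accept
'e' @ 6: {13,14,15}  ✓accept
'e' @ 7: {13,14,15}  ✓accept
after full input: {13,14,15}  (accept=13 in)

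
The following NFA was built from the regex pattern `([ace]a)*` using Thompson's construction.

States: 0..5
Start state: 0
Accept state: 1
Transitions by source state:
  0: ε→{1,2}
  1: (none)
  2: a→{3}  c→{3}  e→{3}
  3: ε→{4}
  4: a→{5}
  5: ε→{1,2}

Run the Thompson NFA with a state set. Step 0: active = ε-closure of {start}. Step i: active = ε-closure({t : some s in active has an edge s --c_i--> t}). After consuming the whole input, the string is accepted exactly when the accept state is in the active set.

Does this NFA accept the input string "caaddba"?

start: ε-closure({0}) = {0,1,2}
'c' @ 1: {3,4}
'a' @ 2: {1,2,5}  ✓accept
'a' @ 3: {3,4}
'd' @ 4: {}  — dead — no transitions
rest 'dba' ignored (set empty)
end set {} — state 1 not in

Answer: REJECT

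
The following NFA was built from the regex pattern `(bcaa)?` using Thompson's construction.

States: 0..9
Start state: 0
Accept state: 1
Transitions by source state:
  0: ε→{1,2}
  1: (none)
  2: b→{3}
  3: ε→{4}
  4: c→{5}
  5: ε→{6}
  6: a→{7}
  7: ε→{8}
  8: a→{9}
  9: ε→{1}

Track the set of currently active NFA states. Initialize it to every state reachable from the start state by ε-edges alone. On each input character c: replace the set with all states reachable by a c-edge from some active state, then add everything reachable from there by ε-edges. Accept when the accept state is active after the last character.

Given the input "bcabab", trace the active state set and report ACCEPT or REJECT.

start: ε-closure({0}) = {0,1,2}
'b' @ 1: {3,4}
'c' @ 2: {5,6}
'a' @ 3: {7,8}
'b' @ 4: {}  — state set empty
rest 'ab' ignored (set empty)
final: {}; accept 1 not in set

Answer: REJECT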